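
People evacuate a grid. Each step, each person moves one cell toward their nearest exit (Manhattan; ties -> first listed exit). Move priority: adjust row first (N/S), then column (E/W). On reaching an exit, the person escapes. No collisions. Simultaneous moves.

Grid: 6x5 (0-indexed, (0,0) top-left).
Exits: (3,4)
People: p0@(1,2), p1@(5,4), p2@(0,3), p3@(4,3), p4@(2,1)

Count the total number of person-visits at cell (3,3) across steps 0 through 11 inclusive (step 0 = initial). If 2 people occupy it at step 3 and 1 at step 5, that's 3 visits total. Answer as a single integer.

Step 0: p0@(1,2) p1@(5,4) p2@(0,3) p3@(4,3) p4@(2,1) -> at (3,3): 0 [-], cum=0
Step 1: p0@(2,2) p1@(4,4) p2@(1,3) p3@(3,3) p4@(3,1) -> at (3,3): 1 [p3], cum=1
Step 2: p0@(3,2) p1@ESC p2@(2,3) p3@ESC p4@(3,2) -> at (3,3): 0 [-], cum=1
Step 3: p0@(3,3) p1@ESC p2@(3,3) p3@ESC p4@(3,3) -> at (3,3): 3 [p0,p2,p4], cum=4
Step 4: p0@ESC p1@ESC p2@ESC p3@ESC p4@ESC -> at (3,3): 0 [-], cum=4
Total visits = 4

Answer: 4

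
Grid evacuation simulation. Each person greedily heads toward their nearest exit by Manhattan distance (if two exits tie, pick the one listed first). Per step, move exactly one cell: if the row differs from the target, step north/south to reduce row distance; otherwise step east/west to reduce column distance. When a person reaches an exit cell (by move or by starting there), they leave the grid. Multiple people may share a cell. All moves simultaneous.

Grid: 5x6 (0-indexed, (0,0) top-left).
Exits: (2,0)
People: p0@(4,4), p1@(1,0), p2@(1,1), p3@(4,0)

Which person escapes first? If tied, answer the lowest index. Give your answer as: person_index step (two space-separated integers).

Step 1: p0:(4,4)->(3,4) | p1:(1,0)->(2,0)->EXIT | p2:(1,1)->(2,1) | p3:(4,0)->(3,0)
Step 2: p0:(3,4)->(2,4) | p1:escaped | p2:(2,1)->(2,0)->EXIT | p3:(3,0)->(2,0)->EXIT
Step 3: p0:(2,4)->(2,3) | p1:escaped | p2:escaped | p3:escaped
Step 4: p0:(2,3)->(2,2) | p1:escaped | p2:escaped | p3:escaped
Step 5: p0:(2,2)->(2,1) | p1:escaped | p2:escaped | p3:escaped
Step 6: p0:(2,1)->(2,0)->EXIT | p1:escaped | p2:escaped | p3:escaped
Exit steps: [6, 1, 2, 2]
First to escape: p1 at step 1

Answer: 1 1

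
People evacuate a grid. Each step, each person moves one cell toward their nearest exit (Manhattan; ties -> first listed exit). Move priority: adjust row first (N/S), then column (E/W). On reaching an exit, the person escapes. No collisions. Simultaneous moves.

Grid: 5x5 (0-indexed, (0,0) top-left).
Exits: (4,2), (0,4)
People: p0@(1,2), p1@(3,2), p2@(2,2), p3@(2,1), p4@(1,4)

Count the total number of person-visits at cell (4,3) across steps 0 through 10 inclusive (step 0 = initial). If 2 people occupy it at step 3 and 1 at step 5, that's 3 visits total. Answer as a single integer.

Answer: 0

Derivation:
Step 0: p0@(1,2) p1@(3,2) p2@(2,2) p3@(2,1) p4@(1,4) -> at (4,3): 0 [-], cum=0
Step 1: p0@(2,2) p1@ESC p2@(3,2) p3@(3,1) p4@ESC -> at (4,3): 0 [-], cum=0
Step 2: p0@(3,2) p1@ESC p2@ESC p3@(4,1) p4@ESC -> at (4,3): 0 [-], cum=0
Step 3: p0@ESC p1@ESC p2@ESC p3@ESC p4@ESC -> at (4,3): 0 [-], cum=0
Total visits = 0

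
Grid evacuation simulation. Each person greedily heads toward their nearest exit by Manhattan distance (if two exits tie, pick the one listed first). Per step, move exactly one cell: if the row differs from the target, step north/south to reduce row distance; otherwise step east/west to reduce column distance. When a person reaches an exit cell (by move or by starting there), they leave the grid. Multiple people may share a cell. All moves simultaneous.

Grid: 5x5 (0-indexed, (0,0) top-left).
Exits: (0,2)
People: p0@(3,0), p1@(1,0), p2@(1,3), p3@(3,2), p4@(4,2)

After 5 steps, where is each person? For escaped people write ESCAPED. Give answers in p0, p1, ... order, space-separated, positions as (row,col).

Step 1: p0:(3,0)->(2,0) | p1:(1,0)->(0,0) | p2:(1,3)->(0,3) | p3:(3,2)->(2,2) | p4:(4,2)->(3,2)
Step 2: p0:(2,0)->(1,0) | p1:(0,0)->(0,1) | p2:(0,3)->(0,2)->EXIT | p3:(2,2)->(1,2) | p4:(3,2)->(2,2)
Step 3: p0:(1,0)->(0,0) | p1:(0,1)->(0,2)->EXIT | p2:escaped | p3:(1,2)->(0,2)->EXIT | p4:(2,2)->(1,2)
Step 4: p0:(0,0)->(0,1) | p1:escaped | p2:escaped | p3:escaped | p4:(1,2)->(0,2)->EXIT
Step 5: p0:(0,1)->(0,2)->EXIT | p1:escaped | p2:escaped | p3:escaped | p4:escaped

ESCAPED ESCAPED ESCAPED ESCAPED ESCAPED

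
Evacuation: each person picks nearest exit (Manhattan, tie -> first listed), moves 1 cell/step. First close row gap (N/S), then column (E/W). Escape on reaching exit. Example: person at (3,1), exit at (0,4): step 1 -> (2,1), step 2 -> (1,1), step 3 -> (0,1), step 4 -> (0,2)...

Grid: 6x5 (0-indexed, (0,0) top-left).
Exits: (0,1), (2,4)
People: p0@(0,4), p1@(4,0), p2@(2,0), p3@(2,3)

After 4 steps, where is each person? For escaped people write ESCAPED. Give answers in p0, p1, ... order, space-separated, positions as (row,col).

Step 1: p0:(0,4)->(1,4) | p1:(4,0)->(3,0) | p2:(2,0)->(1,0) | p3:(2,3)->(2,4)->EXIT
Step 2: p0:(1,4)->(2,4)->EXIT | p1:(3,0)->(2,0) | p2:(1,0)->(0,0) | p3:escaped
Step 3: p0:escaped | p1:(2,0)->(1,0) | p2:(0,0)->(0,1)->EXIT | p3:escaped
Step 4: p0:escaped | p1:(1,0)->(0,0) | p2:escaped | p3:escaped

ESCAPED (0,0) ESCAPED ESCAPED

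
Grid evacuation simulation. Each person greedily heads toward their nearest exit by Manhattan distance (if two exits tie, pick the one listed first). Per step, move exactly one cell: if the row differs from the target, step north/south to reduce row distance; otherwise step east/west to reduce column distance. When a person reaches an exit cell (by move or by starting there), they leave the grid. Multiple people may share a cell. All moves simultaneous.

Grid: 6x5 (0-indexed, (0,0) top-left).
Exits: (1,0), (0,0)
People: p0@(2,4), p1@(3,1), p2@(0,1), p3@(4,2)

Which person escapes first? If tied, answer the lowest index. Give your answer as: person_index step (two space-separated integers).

Answer: 2 1

Derivation:
Step 1: p0:(2,4)->(1,4) | p1:(3,1)->(2,1) | p2:(0,1)->(0,0)->EXIT | p3:(4,2)->(3,2)
Step 2: p0:(1,4)->(1,3) | p1:(2,1)->(1,1) | p2:escaped | p3:(3,2)->(2,2)
Step 3: p0:(1,3)->(1,2) | p1:(1,1)->(1,0)->EXIT | p2:escaped | p3:(2,2)->(1,2)
Step 4: p0:(1,2)->(1,1) | p1:escaped | p2:escaped | p3:(1,2)->(1,1)
Step 5: p0:(1,1)->(1,0)->EXIT | p1:escaped | p2:escaped | p3:(1,1)->(1,0)->EXIT
Exit steps: [5, 3, 1, 5]
First to escape: p2 at step 1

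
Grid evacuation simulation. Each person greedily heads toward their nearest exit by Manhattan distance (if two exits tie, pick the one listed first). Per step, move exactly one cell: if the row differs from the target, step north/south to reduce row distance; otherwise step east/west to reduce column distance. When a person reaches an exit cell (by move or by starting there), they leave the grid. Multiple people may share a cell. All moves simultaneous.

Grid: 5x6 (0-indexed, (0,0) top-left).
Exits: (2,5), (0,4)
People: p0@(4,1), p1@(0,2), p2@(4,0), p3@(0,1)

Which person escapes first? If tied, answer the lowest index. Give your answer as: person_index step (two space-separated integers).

Step 1: p0:(4,1)->(3,1) | p1:(0,2)->(0,3) | p2:(4,0)->(3,0) | p3:(0,1)->(0,2)
Step 2: p0:(3,1)->(2,1) | p1:(0,3)->(0,4)->EXIT | p2:(3,0)->(2,0) | p3:(0,2)->(0,3)
Step 3: p0:(2,1)->(2,2) | p1:escaped | p2:(2,0)->(2,1) | p3:(0,3)->(0,4)->EXIT
Step 4: p0:(2,2)->(2,3) | p1:escaped | p2:(2,1)->(2,2) | p3:escaped
Step 5: p0:(2,3)->(2,4) | p1:escaped | p2:(2,2)->(2,3) | p3:escaped
Step 6: p0:(2,4)->(2,5)->EXIT | p1:escaped | p2:(2,3)->(2,4) | p3:escaped
Step 7: p0:escaped | p1:escaped | p2:(2,4)->(2,5)->EXIT | p3:escaped
Exit steps: [6, 2, 7, 3]
First to escape: p1 at step 2

Answer: 1 2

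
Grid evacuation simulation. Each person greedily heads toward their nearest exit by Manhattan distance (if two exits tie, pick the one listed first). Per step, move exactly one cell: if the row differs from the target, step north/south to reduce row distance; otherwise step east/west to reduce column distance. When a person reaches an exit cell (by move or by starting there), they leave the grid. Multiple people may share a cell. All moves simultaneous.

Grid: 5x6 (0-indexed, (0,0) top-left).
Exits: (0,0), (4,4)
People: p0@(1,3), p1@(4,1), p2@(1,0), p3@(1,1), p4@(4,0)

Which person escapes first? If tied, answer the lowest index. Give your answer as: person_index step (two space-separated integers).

Step 1: p0:(1,3)->(0,3) | p1:(4,1)->(4,2) | p2:(1,0)->(0,0)->EXIT | p3:(1,1)->(0,1) | p4:(4,0)->(3,0)
Step 2: p0:(0,3)->(0,2) | p1:(4,2)->(4,3) | p2:escaped | p3:(0,1)->(0,0)->EXIT | p4:(3,0)->(2,0)
Step 3: p0:(0,2)->(0,1) | p1:(4,3)->(4,4)->EXIT | p2:escaped | p3:escaped | p4:(2,0)->(1,0)
Step 4: p0:(0,1)->(0,0)->EXIT | p1:escaped | p2:escaped | p3:escaped | p4:(1,0)->(0,0)->EXIT
Exit steps: [4, 3, 1, 2, 4]
First to escape: p2 at step 1

Answer: 2 1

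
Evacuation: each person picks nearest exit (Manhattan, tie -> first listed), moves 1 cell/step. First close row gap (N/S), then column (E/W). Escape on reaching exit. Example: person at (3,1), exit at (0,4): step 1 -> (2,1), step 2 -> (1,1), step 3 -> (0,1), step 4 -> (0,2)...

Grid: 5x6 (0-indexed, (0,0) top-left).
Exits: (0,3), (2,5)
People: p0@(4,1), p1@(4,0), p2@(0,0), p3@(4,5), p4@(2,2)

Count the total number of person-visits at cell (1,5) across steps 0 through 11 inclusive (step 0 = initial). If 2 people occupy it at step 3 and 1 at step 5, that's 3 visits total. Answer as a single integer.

Answer: 0

Derivation:
Step 0: p0@(4,1) p1@(4,0) p2@(0,0) p3@(4,5) p4@(2,2) -> at (1,5): 0 [-], cum=0
Step 1: p0@(3,1) p1@(3,0) p2@(0,1) p3@(3,5) p4@(1,2) -> at (1,5): 0 [-], cum=0
Step 2: p0@(2,1) p1@(2,0) p2@(0,2) p3@ESC p4@(0,2) -> at (1,5): 0 [-], cum=0
Step 3: p0@(1,1) p1@(1,0) p2@ESC p3@ESC p4@ESC -> at (1,5): 0 [-], cum=0
Step 4: p0@(0,1) p1@(0,0) p2@ESC p3@ESC p4@ESC -> at (1,5): 0 [-], cum=0
Step 5: p0@(0,2) p1@(0,1) p2@ESC p3@ESC p4@ESC -> at (1,5): 0 [-], cum=0
Step 6: p0@ESC p1@(0,2) p2@ESC p3@ESC p4@ESC -> at (1,5): 0 [-], cum=0
Step 7: p0@ESC p1@ESC p2@ESC p3@ESC p4@ESC -> at (1,5): 0 [-], cum=0
Total visits = 0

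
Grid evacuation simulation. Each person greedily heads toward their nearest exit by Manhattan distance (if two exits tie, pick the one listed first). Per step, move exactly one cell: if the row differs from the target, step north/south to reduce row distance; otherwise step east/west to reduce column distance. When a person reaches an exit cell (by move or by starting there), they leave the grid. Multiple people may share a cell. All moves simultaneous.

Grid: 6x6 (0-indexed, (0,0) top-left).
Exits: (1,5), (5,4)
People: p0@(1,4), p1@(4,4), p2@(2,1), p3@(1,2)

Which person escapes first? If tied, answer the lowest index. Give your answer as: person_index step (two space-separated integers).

Answer: 0 1

Derivation:
Step 1: p0:(1,4)->(1,5)->EXIT | p1:(4,4)->(5,4)->EXIT | p2:(2,1)->(1,1) | p3:(1,2)->(1,3)
Step 2: p0:escaped | p1:escaped | p2:(1,1)->(1,2) | p3:(1,3)->(1,4)
Step 3: p0:escaped | p1:escaped | p2:(1,2)->(1,3) | p3:(1,4)->(1,5)->EXIT
Step 4: p0:escaped | p1:escaped | p2:(1,3)->(1,4) | p3:escaped
Step 5: p0:escaped | p1:escaped | p2:(1,4)->(1,5)->EXIT | p3:escaped
Exit steps: [1, 1, 5, 3]
First to escape: p0 at step 1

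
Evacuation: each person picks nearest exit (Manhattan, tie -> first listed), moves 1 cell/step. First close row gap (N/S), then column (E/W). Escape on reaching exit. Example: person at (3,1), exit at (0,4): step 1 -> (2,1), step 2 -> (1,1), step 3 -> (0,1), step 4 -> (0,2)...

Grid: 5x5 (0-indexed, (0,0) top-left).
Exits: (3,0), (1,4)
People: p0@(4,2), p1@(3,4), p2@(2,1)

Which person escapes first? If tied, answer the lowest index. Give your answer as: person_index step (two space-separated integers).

Answer: 1 2

Derivation:
Step 1: p0:(4,2)->(3,2) | p1:(3,4)->(2,4) | p2:(2,1)->(3,1)
Step 2: p0:(3,2)->(3,1) | p1:(2,4)->(1,4)->EXIT | p2:(3,1)->(3,0)->EXIT
Step 3: p0:(3,1)->(3,0)->EXIT | p1:escaped | p2:escaped
Exit steps: [3, 2, 2]
First to escape: p1 at step 2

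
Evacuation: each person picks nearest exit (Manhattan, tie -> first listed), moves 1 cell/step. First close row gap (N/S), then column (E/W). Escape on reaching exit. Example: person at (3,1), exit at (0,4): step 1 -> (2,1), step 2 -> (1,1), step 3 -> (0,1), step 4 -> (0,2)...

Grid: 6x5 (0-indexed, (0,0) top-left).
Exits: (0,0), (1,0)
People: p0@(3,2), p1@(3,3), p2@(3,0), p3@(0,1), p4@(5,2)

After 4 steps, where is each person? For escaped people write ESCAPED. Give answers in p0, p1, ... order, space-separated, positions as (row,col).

Step 1: p0:(3,2)->(2,2) | p1:(3,3)->(2,3) | p2:(3,0)->(2,0) | p3:(0,1)->(0,0)->EXIT | p4:(5,2)->(4,2)
Step 2: p0:(2,2)->(1,2) | p1:(2,3)->(1,3) | p2:(2,0)->(1,0)->EXIT | p3:escaped | p4:(4,2)->(3,2)
Step 3: p0:(1,2)->(1,1) | p1:(1,3)->(1,2) | p2:escaped | p3:escaped | p4:(3,2)->(2,2)
Step 4: p0:(1,1)->(1,0)->EXIT | p1:(1,2)->(1,1) | p2:escaped | p3:escaped | p4:(2,2)->(1,2)

ESCAPED (1,1) ESCAPED ESCAPED (1,2)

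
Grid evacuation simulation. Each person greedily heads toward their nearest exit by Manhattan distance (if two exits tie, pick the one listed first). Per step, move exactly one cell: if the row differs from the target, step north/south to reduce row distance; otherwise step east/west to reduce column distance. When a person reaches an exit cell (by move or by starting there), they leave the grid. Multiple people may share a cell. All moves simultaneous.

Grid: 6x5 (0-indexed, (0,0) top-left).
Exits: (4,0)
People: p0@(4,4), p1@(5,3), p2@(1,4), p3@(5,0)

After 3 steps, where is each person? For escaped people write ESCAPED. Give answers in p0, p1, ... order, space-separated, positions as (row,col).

Step 1: p0:(4,4)->(4,3) | p1:(5,3)->(4,3) | p2:(1,4)->(2,4) | p3:(5,0)->(4,0)->EXIT
Step 2: p0:(4,3)->(4,2) | p1:(4,3)->(4,2) | p2:(2,4)->(3,4) | p3:escaped
Step 3: p0:(4,2)->(4,1) | p1:(4,2)->(4,1) | p2:(3,4)->(4,4) | p3:escaped

(4,1) (4,1) (4,4) ESCAPED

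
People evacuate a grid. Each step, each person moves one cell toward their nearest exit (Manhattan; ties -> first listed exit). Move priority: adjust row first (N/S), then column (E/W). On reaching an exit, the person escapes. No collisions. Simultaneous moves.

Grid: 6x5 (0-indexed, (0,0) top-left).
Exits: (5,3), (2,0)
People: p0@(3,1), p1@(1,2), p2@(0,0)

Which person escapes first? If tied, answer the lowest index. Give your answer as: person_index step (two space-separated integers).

Step 1: p0:(3,1)->(2,1) | p1:(1,2)->(2,2) | p2:(0,0)->(1,0)
Step 2: p0:(2,1)->(2,0)->EXIT | p1:(2,2)->(2,1) | p2:(1,0)->(2,0)->EXIT
Step 3: p0:escaped | p1:(2,1)->(2,0)->EXIT | p2:escaped
Exit steps: [2, 3, 2]
First to escape: p0 at step 2

Answer: 0 2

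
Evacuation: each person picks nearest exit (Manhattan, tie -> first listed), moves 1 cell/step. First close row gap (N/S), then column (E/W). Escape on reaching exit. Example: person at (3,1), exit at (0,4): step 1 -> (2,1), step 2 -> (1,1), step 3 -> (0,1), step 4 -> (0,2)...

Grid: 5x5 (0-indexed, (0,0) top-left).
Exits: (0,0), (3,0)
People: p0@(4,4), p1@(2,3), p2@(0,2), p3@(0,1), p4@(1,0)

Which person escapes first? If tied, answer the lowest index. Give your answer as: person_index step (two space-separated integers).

Step 1: p0:(4,4)->(3,4) | p1:(2,3)->(3,3) | p2:(0,2)->(0,1) | p3:(0,1)->(0,0)->EXIT | p4:(1,0)->(0,0)->EXIT
Step 2: p0:(3,4)->(3,3) | p1:(3,3)->(3,2) | p2:(0,1)->(0,0)->EXIT | p3:escaped | p4:escaped
Step 3: p0:(3,3)->(3,2) | p1:(3,2)->(3,1) | p2:escaped | p3:escaped | p4:escaped
Step 4: p0:(3,2)->(3,1) | p1:(3,1)->(3,0)->EXIT | p2:escaped | p3:escaped | p4:escaped
Step 5: p0:(3,1)->(3,0)->EXIT | p1:escaped | p2:escaped | p3:escaped | p4:escaped
Exit steps: [5, 4, 2, 1, 1]
First to escape: p3 at step 1

Answer: 3 1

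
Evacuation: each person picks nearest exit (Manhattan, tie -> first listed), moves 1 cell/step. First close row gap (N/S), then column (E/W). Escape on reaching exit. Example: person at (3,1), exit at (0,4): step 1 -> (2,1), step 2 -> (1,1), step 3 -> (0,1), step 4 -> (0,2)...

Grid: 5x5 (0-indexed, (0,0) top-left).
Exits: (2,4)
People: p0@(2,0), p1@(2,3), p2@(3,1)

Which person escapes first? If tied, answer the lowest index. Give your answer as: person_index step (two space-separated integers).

Answer: 1 1

Derivation:
Step 1: p0:(2,0)->(2,1) | p1:(2,3)->(2,4)->EXIT | p2:(3,1)->(2,1)
Step 2: p0:(2,1)->(2,2) | p1:escaped | p2:(2,1)->(2,2)
Step 3: p0:(2,2)->(2,3) | p1:escaped | p2:(2,2)->(2,3)
Step 4: p0:(2,3)->(2,4)->EXIT | p1:escaped | p2:(2,3)->(2,4)->EXIT
Exit steps: [4, 1, 4]
First to escape: p1 at step 1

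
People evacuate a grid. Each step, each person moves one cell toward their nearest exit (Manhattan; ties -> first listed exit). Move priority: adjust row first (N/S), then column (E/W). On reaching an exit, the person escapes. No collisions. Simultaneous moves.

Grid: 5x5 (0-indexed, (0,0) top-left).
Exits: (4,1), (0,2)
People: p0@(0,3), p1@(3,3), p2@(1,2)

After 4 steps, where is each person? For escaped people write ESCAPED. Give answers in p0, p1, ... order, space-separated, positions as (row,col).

Step 1: p0:(0,3)->(0,2)->EXIT | p1:(3,3)->(4,3) | p2:(1,2)->(0,2)->EXIT
Step 2: p0:escaped | p1:(4,3)->(4,2) | p2:escaped
Step 3: p0:escaped | p1:(4,2)->(4,1)->EXIT | p2:escaped

ESCAPED ESCAPED ESCAPED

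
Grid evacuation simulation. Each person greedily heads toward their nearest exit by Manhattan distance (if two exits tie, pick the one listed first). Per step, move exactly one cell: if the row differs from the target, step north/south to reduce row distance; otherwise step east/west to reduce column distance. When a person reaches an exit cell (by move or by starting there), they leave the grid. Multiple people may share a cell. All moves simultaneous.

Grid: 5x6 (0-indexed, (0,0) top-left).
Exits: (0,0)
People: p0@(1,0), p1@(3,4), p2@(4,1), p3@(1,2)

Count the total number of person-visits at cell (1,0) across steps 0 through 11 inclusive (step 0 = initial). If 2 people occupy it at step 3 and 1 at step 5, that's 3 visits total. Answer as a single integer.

Step 0: p0@(1,0) p1@(3,4) p2@(4,1) p3@(1,2) -> at (1,0): 1 [p0], cum=1
Step 1: p0@ESC p1@(2,4) p2@(3,1) p3@(0,2) -> at (1,0): 0 [-], cum=1
Step 2: p0@ESC p1@(1,4) p2@(2,1) p3@(0,1) -> at (1,0): 0 [-], cum=1
Step 3: p0@ESC p1@(0,4) p2@(1,1) p3@ESC -> at (1,0): 0 [-], cum=1
Step 4: p0@ESC p1@(0,3) p2@(0,1) p3@ESC -> at (1,0): 0 [-], cum=1
Step 5: p0@ESC p1@(0,2) p2@ESC p3@ESC -> at (1,0): 0 [-], cum=1
Step 6: p0@ESC p1@(0,1) p2@ESC p3@ESC -> at (1,0): 0 [-], cum=1
Step 7: p0@ESC p1@ESC p2@ESC p3@ESC -> at (1,0): 0 [-], cum=1
Total visits = 1

Answer: 1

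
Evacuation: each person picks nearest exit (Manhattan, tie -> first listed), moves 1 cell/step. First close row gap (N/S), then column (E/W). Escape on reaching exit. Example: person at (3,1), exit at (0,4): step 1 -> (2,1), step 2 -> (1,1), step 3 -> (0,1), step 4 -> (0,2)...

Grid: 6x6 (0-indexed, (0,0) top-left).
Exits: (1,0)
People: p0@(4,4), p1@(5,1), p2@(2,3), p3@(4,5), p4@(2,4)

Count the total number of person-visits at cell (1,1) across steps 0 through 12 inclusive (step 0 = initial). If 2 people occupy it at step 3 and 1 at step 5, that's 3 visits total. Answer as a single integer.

Answer: 5

Derivation:
Step 0: p0@(4,4) p1@(5,1) p2@(2,3) p3@(4,5) p4@(2,4) -> at (1,1): 0 [-], cum=0
Step 1: p0@(3,4) p1@(4,1) p2@(1,3) p3@(3,5) p4@(1,4) -> at (1,1): 0 [-], cum=0
Step 2: p0@(2,4) p1@(3,1) p2@(1,2) p3@(2,5) p4@(1,3) -> at (1,1): 0 [-], cum=0
Step 3: p0@(1,4) p1@(2,1) p2@(1,1) p3@(1,5) p4@(1,2) -> at (1,1): 1 [p2], cum=1
Step 4: p0@(1,3) p1@(1,1) p2@ESC p3@(1,4) p4@(1,1) -> at (1,1): 2 [p1,p4], cum=3
Step 5: p0@(1,2) p1@ESC p2@ESC p3@(1,3) p4@ESC -> at (1,1): 0 [-], cum=3
Step 6: p0@(1,1) p1@ESC p2@ESC p3@(1,2) p4@ESC -> at (1,1): 1 [p0], cum=4
Step 7: p0@ESC p1@ESC p2@ESC p3@(1,1) p4@ESC -> at (1,1): 1 [p3], cum=5
Step 8: p0@ESC p1@ESC p2@ESC p3@ESC p4@ESC -> at (1,1): 0 [-], cum=5
Total visits = 5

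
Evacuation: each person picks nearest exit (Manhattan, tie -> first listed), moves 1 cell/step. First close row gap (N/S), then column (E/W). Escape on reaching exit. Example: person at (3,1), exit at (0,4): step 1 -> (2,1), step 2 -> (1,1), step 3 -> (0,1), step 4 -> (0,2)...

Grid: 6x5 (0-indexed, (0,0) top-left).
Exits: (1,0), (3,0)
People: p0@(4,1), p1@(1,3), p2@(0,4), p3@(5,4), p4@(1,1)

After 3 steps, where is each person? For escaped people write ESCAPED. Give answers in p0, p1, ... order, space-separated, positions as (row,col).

Step 1: p0:(4,1)->(3,1) | p1:(1,3)->(1,2) | p2:(0,4)->(1,4) | p3:(5,4)->(4,4) | p4:(1,1)->(1,0)->EXIT
Step 2: p0:(3,1)->(3,0)->EXIT | p1:(1,2)->(1,1) | p2:(1,4)->(1,3) | p3:(4,4)->(3,4) | p4:escaped
Step 3: p0:escaped | p1:(1,1)->(1,0)->EXIT | p2:(1,3)->(1,2) | p3:(3,4)->(3,3) | p4:escaped

ESCAPED ESCAPED (1,2) (3,3) ESCAPED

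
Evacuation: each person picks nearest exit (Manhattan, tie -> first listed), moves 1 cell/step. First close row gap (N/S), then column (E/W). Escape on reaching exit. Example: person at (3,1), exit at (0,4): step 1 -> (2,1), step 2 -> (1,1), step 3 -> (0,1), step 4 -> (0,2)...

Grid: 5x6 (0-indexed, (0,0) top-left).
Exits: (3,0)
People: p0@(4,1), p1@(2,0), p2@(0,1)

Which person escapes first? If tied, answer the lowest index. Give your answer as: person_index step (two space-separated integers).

Answer: 1 1

Derivation:
Step 1: p0:(4,1)->(3,1) | p1:(2,0)->(3,0)->EXIT | p2:(0,1)->(1,1)
Step 2: p0:(3,1)->(3,0)->EXIT | p1:escaped | p2:(1,1)->(2,1)
Step 3: p0:escaped | p1:escaped | p2:(2,1)->(3,1)
Step 4: p0:escaped | p1:escaped | p2:(3,1)->(3,0)->EXIT
Exit steps: [2, 1, 4]
First to escape: p1 at step 1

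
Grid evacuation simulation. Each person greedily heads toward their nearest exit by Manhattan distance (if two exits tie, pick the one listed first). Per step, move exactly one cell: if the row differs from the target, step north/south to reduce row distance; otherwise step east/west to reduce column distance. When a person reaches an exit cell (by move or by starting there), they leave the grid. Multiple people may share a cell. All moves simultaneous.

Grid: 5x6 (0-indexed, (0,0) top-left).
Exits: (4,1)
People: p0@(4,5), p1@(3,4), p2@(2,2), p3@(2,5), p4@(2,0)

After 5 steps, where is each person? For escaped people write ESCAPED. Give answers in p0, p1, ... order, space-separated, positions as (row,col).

Step 1: p0:(4,5)->(4,4) | p1:(3,4)->(4,4) | p2:(2,2)->(3,2) | p3:(2,5)->(3,5) | p4:(2,0)->(3,0)
Step 2: p0:(4,4)->(4,3) | p1:(4,4)->(4,3) | p2:(3,2)->(4,2) | p3:(3,5)->(4,5) | p4:(3,0)->(4,0)
Step 3: p0:(4,3)->(4,2) | p1:(4,3)->(4,2) | p2:(4,2)->(4,1)->EXIT | p3:(4,5)->(4,4) | p4:(4,0)->(4,1)->EXIT
Step 4: p0:(4,2)->(4,1)->EXIT | p1:(4,2)->(4,1)->EXIT | p2:escaped | p3:(4,4)->(4,3) | p4:escaped
Step 5: p0:escaped | p1:escaped | p2:escaped | p3:(4,3)->(4,2) | p4:escaped

ESCAPED ESCAPED ESCAPED (4,2) ESCAPED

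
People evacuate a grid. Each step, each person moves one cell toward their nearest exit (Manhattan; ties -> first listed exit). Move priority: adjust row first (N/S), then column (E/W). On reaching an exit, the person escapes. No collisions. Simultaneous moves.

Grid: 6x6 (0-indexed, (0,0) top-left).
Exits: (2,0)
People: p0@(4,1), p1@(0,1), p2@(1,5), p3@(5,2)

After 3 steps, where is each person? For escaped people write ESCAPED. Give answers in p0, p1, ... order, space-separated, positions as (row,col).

Step 1: p0:(4,1)->(3,1) | p1:(0,1)->(1,1) | p2:(1,5)->(2,5) | p3:(5,2)->(4,2)
Step 2: p0:(3,1)->(2,1) | p1:(1,1)->(2,1) | p2:(2,5)->(2,4) | p3:(4,2)->(3,2)
Step 3: p0:(2,1)->(2,0)->EXIT | p1:(2,1)->(2,0)->EXIT | p2:(2,4)->(2,3) | p3:(3,2)->(2,2)

ESCAPED ESCAPED (2,3) (2,2)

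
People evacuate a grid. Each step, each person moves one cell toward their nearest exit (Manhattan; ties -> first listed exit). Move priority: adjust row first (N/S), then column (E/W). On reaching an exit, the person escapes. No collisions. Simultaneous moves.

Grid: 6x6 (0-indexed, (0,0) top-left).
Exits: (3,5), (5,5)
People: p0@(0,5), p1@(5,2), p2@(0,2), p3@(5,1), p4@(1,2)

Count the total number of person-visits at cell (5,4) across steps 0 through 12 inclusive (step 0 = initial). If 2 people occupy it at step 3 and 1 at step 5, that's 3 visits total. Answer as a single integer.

Step 0: p0@(0,5) p1@(5,2) p2@(0,2) p3@(5,1) p4@(1,2) -> at (5,4): 0 [-], cum=0
Step 1: p0@(1,5) p1@(5,3) p2@(1,2) p3@(5,2) p4@(2,2) -> at (5,4): 0 [-], cum=0
Step 2: p0@(2,5) p1@(5,4) p2@(2,2) p3@(5,3) p4@(3,2) -> at (5,4): 1 [p1], cum=1
Step 3: p0@ESC p1@ESC p2@(3,2) p3@(5,4) p4@(3,3) -> at (5,4): 1 [p3], cum=2
Step 4: p0@ESC p1@ESC p2@(3,3) p3@ESC p4@(3,4) -> at (5,4): 0 [-], cum=2
Step 5: p0@ESC p1@ESC p2@(3,4) p3@ESC p4@ESC -> at (5,4): 0 [-], cum=2
Step 6: p0@ESC p1@ESC p2@ESC p3@ESC p4@ESC -> at (5,4): 0 [-], cum=2
Total visits = 2

Answer: 2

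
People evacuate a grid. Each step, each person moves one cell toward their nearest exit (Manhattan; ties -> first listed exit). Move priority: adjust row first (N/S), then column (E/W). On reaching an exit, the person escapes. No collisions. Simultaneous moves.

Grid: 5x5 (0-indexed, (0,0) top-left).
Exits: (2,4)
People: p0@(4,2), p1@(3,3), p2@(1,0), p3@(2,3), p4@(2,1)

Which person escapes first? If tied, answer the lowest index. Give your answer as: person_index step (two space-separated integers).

Answer: 3 1

Derivation:
Step 1: p0:(4,2)->(3,2) | p1:(3,3)->(2,3) | p2:(1,0)->(2,0) | p3:(2,3)->(2,4)->EXIT | p4:(2,1)->(2,2)
Step 2: p0:(3,2)->(2,2) | p1:(2,3)->(2,4)->EXIT | p2:(2,0)->(2,1) | p3:escaped | p4:(2,2)->(2,3)
Step 3: p0:(2,2)->(2,3) | p1:escaped | p2:(2,1)->(2,2) | p3:escaped | p4:(2,3)->(2,4)->EXIT
Step 4: p0:(2,3)->(2,4)->EXIT | p1:escaped | p2:(2,2)->(2,3) | p3:escaped | p4:escaped
Step 5: p0:escaped | p1:escaped | p2:(2,3)->(2,4)->EXIT | p3:escaped | p4:escaped
Exit steps: [4, 2, 5, 1, 3]
First to escape: p3 at step 1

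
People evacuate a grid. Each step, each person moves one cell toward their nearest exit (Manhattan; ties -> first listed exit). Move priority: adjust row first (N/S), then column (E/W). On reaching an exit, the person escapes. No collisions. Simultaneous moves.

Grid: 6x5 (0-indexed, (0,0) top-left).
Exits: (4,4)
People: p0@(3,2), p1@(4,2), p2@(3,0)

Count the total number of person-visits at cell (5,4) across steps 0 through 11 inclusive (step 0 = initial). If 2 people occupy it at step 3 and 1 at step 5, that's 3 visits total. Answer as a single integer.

Step 0: p0@(3,2) p1@(4,2) p2@(3,0) -> at (5,4): 0 [-], cum=0
Step 1: p0@(4,2) p1@(4,3) p2@(4,0) -> at (5,4): 0 [-], cum=0
Step 2: p0@(4,3) p1@ESC p2@(4,1) -> at (5,4): 0 [-], cum=0
Step 3: p0@ESC p1@ESC p2@(4,2) -> at (5,4): 0 [-], cum=0
Step 4: p0@ESC p1@ESC p2@(4,3) -> at (5,4): 0 [-], cum=0
Step 5: p0@ESC p1@ESC p2@ESC -> at (5,4): 0 [-], cum=0
Total visits = 0

Answer: 0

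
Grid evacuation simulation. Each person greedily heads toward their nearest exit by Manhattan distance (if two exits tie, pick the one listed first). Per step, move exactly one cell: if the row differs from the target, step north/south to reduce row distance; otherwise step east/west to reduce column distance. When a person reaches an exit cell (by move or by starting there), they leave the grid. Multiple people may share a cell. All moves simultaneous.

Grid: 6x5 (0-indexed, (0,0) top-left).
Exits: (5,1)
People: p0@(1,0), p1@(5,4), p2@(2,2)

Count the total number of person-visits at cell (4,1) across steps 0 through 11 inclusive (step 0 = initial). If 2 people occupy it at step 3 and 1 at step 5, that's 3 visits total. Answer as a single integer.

Answer: 0

Derivation:
Step 0: p0@(1,0) p1@(5,4) p2@(2,2) -> at (4,1): 0 [-], cum=0
Step 1: p0@(2,0) p1@(5,3) p2@(3,2) -> at (4,1): 0 [-], cum=0
Step 2: p0@(3,0) p1@(5,2) p2@(4,2) -> at (4,1): 0 [-], cum=0
Step 3: p0@(4,0) p1@ESC p2@(5,2) -> at (4,1): 0 [-], cum=0
Step 4: p0@(5,0) p1@ESC p2@ESC -> at (4,1): 0 [-], cum=0
Step 5: p0@ESC p1@ESC p2@ESC -> at (4,1): 0 [-], cum=0
Total visits = 0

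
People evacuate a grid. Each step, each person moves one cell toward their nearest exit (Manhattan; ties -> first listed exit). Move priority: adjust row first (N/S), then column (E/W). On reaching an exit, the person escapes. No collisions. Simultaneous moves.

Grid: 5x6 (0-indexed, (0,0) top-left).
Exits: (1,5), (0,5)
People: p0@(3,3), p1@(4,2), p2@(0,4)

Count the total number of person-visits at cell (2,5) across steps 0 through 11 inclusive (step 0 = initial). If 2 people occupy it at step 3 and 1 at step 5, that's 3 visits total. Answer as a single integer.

Answer: 0

Derivation:
Step 0: p0@(3,3) p1@(4,2) p2@(0,4) -> at (2,5): 0 [-], cum=0
Step 1: p0@(2,3) p1@(3,2) p2@ESC -> at (2,5): 0 [-], cum=0
Step 2: p0@(1,3) p1@(2,2) p2@ESC -> at (2,5): 0 [-], cum=0
Step 3: p0@(1,4) p1@(1,2) p2@ESC -> at (2,5): 0 [-], cum=0
Step 4: p0@ESC p1@(1,3) p2@ESC -> at (2,5): 0 [-], cum=0
Step 5: p0@ESC p1@(1,4) p2@ESC -> at (2,5): 0 [-], cum=0
Step 6: p0@ESC p1@ESC p2@ESC -> at (2,5): 0 [-], cum=0
Total visits = 0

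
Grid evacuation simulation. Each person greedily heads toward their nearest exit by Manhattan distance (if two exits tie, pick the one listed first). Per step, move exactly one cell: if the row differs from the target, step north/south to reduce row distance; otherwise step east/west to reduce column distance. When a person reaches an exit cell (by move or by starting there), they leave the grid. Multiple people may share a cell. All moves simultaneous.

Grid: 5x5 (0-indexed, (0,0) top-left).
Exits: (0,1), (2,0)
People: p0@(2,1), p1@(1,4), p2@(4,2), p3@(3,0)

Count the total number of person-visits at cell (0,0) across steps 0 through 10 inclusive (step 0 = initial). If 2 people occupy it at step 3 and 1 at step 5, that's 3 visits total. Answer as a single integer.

Answer: 0

Derivation:
Step 0: p0@(2,1) p1@(1,4) p2@(4,2) p3@(3,0) -> at (0,0): 0 [-], cum=0
Step 1: p0@ESC p1@(0,4) p2@(3,2) p3@ESC -> at (0,0): 0 [-], cum=0
Step 2: p0@ESC p1@(0,3) p2@(2,2) p3@ESC -> at (0,0): 0 [-], cum=0
Step 3: p0@ESC p1@(0,2) p2@(2,1) p3@ESC -> at (0,0): 0 [-], cum=0
Step 4: p0@ESC p1@ESC p2@ESC p3@ESC -> at (0,0): 0 [-], cum=0
Total visits = 0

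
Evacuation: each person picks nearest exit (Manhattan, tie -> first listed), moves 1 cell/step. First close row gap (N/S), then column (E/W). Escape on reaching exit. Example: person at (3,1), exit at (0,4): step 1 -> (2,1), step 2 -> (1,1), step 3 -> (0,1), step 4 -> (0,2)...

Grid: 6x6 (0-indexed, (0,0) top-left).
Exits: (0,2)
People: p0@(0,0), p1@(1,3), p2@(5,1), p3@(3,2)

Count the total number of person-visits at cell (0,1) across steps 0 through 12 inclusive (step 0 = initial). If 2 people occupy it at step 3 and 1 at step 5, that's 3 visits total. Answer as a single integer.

Step 0: p0@(0,0) p1@(1,3) p2@(5,1) p3@(3,2) -> at (0,1): 0 [-], cum=0
Step 1: p0@(0,1) p1@(0,3) p2@(4,1) p3@(2,2) -> at (0,1): 1 [p0], cum=1
Step 2: p0@ESC p1@ESC p2@(3,1) p3@(1,2) -> at (0,1): 0 [-], cum=1
Step 3: p0@ESC p1@ESC p2@(2,1) p3@ESC -> at (0,1): 0 [-], cum=1
Step 4: p0@ESC p1@ESC p2@(1,1) p3@ESC -> at (0,1): 0 [-], cum=1
Step 5: p0@ESC p1@ESC p2@(0,1) p3@ESC -> at (0,1): 1 [p2], cum=2
Step 6: p0@ESC p1@ESC p2@ESC p3@ESC -> at (0,1): 0 [-], cum=2
Total visits = 2

Answer: 2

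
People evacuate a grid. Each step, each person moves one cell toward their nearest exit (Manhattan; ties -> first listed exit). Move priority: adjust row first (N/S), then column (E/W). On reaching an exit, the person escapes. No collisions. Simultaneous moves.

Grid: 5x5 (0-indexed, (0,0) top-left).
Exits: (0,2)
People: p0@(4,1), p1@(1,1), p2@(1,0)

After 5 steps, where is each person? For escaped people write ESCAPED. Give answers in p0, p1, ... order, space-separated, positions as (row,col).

Step 1: p0:(4,1)->(3,1) | p1:(1,1)->(0,1) | p2:(1,0)->(0,0)
Step 2: p0:(3,1)->(2,1) | p1:(0,1)->(0,2)->EXIT | p2:(0,0)->(0,1)
Step 3: p0:(2,1)->(1,1) | p1:escaped | p2:(0,1)->(0,2)->EXIT
Step 4: p0:(1,1)->(0,1) | p1:escaped | p2:escaped
Step 5: p0:(0,1)->(0,2)->EXIT | p1:escaped | p2:escaped

ESCAPED ESCAPED ESCAPED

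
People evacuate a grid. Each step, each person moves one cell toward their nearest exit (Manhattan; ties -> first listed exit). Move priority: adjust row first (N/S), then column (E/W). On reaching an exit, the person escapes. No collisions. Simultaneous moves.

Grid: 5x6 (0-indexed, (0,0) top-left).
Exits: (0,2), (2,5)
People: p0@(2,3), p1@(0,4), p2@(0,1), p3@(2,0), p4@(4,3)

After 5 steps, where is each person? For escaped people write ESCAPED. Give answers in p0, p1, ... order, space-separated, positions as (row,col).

Step 1: p0:(2,3)->(2,4) | p1:(0,4)->(0,3) | p2:(0,1)->(0,2)->EXIT | p3:(2,0)->(1,0) | p4:(4,3)->(3,3)
Step 2: p0:(2,4)->(2,5)->EXIT | p1:(0,3)->(0,2)->EXIT | p2:escaped | p3:(1,0)->(0,0) | p4:(3,3)->(2,3)
Step 3: p0:escaped | p1:escaped | p2:escaped | p3:(0,0)->(0,1) | p4:(2,3)->(2,4)
Step 4: p0:escaped | p1:escaped | p2:escaped | p3:(0,1)->(0,2)->EXIT | p4:(2,4)->(2,5)->EXIT

ESCAPED ESCAPED ESCAPED ESCAPED ESCAPED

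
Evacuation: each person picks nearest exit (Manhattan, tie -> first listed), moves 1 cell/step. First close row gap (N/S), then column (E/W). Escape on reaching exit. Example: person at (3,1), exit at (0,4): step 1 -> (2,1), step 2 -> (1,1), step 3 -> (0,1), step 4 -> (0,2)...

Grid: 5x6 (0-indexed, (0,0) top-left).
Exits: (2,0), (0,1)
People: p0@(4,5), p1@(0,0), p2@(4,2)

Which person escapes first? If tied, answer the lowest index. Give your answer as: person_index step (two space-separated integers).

Answer: 1 1

Derivation:
Step 1: p0:(4,5)->(3,5) | p1:(0,0)->(0,1)->EXIT | p2:(4,2)->(3,2)
Step 2: p0:(3,5)->(2,5) | p1:escaped | p2:(3,2)->(2,2)
Step 3: p0:(2,5)->(2,4) | p1:escaped | p2:(2,2)->(2,1)
Step 4: p0:(2,4)->(2,3) | p1:escaped | p2:(2,1)->(2,0)->EXIT
Step 5: p0:(2,3)->(2,2) | p1:escaped | p2:escaped
Step 6: p0:(2,2)->(2,1) | p1:escaped | p2:escaped
Step 7: p0:(2,1)->(2,0)->EXIT | p1:escaped | p2:escaped
Exit steps: [7, 1, 4]
First to escape: p1 at step 1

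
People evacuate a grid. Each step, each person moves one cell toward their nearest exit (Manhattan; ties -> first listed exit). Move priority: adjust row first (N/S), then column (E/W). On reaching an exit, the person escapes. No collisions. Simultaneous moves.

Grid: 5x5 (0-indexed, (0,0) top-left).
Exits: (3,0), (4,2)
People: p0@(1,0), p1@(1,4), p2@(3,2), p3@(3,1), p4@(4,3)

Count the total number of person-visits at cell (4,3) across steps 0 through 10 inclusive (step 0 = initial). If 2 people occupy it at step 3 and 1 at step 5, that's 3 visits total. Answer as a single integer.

Step 0: p0@(1,0) p1@(1,4) p2@(3,2) p3@(3,1) p4@(4,3) -> at (4,3): 1 [p4], cum=1
Step 1: p0@(2,0) p1@(2,4) p2@ESC p3@ESC p4@ESC -> at (4,3): 0 [-], cum=1
Step 2: p0@ESC p1@(3,4) p2@ESC p3@ESC p4@ESC -> at (4,3): 0 [-], cum=1
Step 3: p0@ESC p1@(4,4) p2@ESC p3@ESC p4@ESC -> at (4,3): 0 [-], cum=1
Step 4: p0@ESC p1@(4,3) p2@ESC p3@ESC p4@ESC -> at (4,3): 1 [p1], cum=2
Step 5: p0@ESC p1@ESC p2@ESC p3@ESC p4@ESC -> at (4,3): 0 [-], cum=2
Total visits = 2

Answer: 2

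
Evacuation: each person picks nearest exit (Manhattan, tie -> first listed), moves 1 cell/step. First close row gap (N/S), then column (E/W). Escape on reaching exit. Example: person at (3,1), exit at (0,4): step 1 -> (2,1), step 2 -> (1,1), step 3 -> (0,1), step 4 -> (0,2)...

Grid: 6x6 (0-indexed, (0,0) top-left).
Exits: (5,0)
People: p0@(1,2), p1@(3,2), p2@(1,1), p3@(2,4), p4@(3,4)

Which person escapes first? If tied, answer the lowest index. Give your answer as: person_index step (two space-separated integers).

Answer: 1 4

Derivation:
Step 1: p0:(1,2)->(2,2) | p1:(3,2)->(4,2) | p2:(1,1)->(2,1) | p3:(2,4)->(3,4) | p4:(3,4)->(4,4)
Step 2: p0:(2,2)->(3,2) | p1:(4,2)->(5,2) | p2:(2,1)->(3,1) | p3:(3,4)->(4,4) | p4:(4,4)->(5,4)
Step 3: p0:(3,2)->(4,2) | p1:(5,2)->(5,1) | p2:(3,1)->(4,1) | p3:(4,4)->(5,4) | p4:(5,4)->(5,3)
Step 4: p0:(4,2)->(5,2) | p1:(5,1)->(5,0)->EXIT | p2:(4,1)->(5,1) | p3:(5,4)->(5,3) | p4:(5,3)->(5,2)
Step 5: p0:(5,2)->(5,1) | p1:escaped | p2:(5,1)->(5,0)->EXIT | p3:(5,3)->(5,2) | p4:(5,2)->(5,1)
Step 6: p0:(5,1)->(5,0)->EXIT | p1:escaped | p2:escaped | p3:(5,2)->(5,1) | p4:(5,1)->(5,0)->EXIT
Step 7: p0:escaped | p1:escaped | p2:escaped | p3:(5,1)->(5,0)->EXIT | p4:escaped
Exit steps: [6, 4, 5, 7, 6]
First to escape: p1 at step 4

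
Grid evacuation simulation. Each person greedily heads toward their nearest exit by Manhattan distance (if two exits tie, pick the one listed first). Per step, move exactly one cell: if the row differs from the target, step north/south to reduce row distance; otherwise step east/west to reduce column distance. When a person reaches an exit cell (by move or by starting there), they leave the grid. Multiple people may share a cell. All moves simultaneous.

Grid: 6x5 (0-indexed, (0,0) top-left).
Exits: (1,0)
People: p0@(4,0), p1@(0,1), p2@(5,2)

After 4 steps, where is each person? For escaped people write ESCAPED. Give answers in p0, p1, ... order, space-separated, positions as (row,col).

Step 1: p0:(4,0)->(3,0) | p1:(0,1)->(1,1) | p2:(5,2)->(4,2)
Step 2: p0:(3,0)->(2,0) | p1:(1,1)->(1,0)->EXIT | p2:(4,2)->(3,2)
Step 3: p0:(2,0)->(1,0)->EXIT | p1:escaped | p2:(3,2)->(2,2)
Step 4: p0:escaped | p1:escaped | p2:(2,2)->(1,2)

ESCAPED ESCAPED (1,2)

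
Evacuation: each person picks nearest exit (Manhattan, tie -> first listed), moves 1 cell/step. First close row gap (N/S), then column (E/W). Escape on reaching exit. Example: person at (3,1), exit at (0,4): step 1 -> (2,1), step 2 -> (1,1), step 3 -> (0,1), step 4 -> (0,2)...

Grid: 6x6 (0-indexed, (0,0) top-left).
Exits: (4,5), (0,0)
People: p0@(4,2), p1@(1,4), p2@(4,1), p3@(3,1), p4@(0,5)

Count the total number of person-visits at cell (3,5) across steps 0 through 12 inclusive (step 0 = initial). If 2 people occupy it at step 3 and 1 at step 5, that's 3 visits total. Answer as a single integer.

Answer: 1

Derivation:
Step 0: p0@(4,2) p1@(1,4) p2@(4,1) p3@(3,1) p4@(0,5) -> at (3,5): 0 [-], cum=0
Step 1: p0@(4,3) p1@(2,4) p2@(4,2) p3@(2,1) p4@(1,5) -> at (3,5): 0 [-], cum=0
Step 2: p0@(4,4) p1@(3,4) p2@(4,3) p3@(1,1) p4@(2,5) -> at (3,5): 0 [-], cum=0
Step 3: p0@ESC p1@(4,4) p2@(4,4) p3@(0,1) p4@(3,5) -> at (3,5): 1 [p4], cum=1
Step 4: p0@ESC p1@ESC p2@ESC p3@ESC p4@ESC -> at (3,5): 0 [-], cum=1
Total visits = 1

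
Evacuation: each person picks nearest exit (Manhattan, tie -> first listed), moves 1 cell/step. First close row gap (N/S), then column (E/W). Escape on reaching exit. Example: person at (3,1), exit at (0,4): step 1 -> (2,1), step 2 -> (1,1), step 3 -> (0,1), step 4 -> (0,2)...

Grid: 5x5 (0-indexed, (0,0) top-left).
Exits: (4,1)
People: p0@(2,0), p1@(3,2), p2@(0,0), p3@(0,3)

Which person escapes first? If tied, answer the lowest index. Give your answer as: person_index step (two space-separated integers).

Step 1: p0:(2,0)->(3,0) | p1:(3,2)->(4,2) | p2:(0,0)->(1,0) | p3:(0,3)->(1,3)
Step 2: p0:(3,0)->(4,0) | p1:(4,2)->(4,1)->EXIT | p2:(1,0)->(2,0) | p3:(1,3)->(2,3)
Step 3: p0:(4,0)->(4,1)->EXIT | p1:escaped | p2:(2,0)->(3,0) | p3:(2,3)->(3,3)
Step 4: p0:escaped | p1:escaped | p2:(3,0)->(4,0) | p3:(3,3)->(4,3)
Step 5: p0:escaped | p1:escaped | p2:(4,0)->(4,1)->EXIT | p3:(4,3)->(4,2)
Step 6: p0:escaped | p1:escaped | p2:escaped | p3:(4,2)->(4,1)->EXIT
Exit steps: [3, 2, 5, 6]
First to escape: p1 at step 2

Answer: 1 2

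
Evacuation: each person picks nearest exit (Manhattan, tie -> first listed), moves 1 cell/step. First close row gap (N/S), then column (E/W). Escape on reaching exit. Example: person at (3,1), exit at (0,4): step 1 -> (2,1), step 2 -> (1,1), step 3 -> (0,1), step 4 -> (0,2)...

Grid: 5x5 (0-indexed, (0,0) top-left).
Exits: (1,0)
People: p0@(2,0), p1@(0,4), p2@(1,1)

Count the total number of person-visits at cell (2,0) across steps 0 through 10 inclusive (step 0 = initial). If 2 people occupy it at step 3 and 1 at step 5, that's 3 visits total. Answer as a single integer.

Step 0: p0@(2,0) p1@(0,4) p2@(1,1) -> at (2,0): 1 [p0], cum=1
Step 1: p0@ESC p1@(1,4) p2@ESC -> at (2,0): 0 [-], cum=1
Step 2: p0@ESC p1@(1,3) p2@ESC -> at (2,0): 0 [-], cum=1
Step 3: p0@ESC p1@(1,2) p2@ESC -> at (2,0): 0 [-], cum=1
Step 4: p0@ESC p1@(1,1) p2@ESC -> at (2,0): 0 [-], cum=1
Step 5: p0@ESC p1@ESC p2@ESC -> at (2,0): 0 [-], cum=1
Total visits = 1

Answer: 1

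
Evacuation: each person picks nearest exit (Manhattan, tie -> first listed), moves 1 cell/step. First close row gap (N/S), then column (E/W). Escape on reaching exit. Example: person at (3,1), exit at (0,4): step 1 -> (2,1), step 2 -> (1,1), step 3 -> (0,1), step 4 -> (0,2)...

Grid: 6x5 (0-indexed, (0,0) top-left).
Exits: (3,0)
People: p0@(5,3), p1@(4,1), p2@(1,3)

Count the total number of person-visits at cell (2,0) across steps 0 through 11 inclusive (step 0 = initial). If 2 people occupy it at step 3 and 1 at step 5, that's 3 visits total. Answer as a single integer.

Answer: 0

Derivation:
Step 0: p0@(5,3) p1@(4,1) p2@(1,3) -> at (2,0): 0 [-], cum=0
Step 1: p0@(4,3) p1@(3,1) p2@(2,3) -> at (2,0): 0 [-], cum=0
Step 2: p0@(3,3) p1@ESC p2@(3,3) -> at (2,0): 0 [-], cum=0
Step 3: p0@(3,2) p1@ESC p2@(3,2) -> at (2,0): 0 [-], cum=0
Step 4: p0@(3,1) p1@ESC p2@(3,1) -> at (2,0): 0 [-], cum=0
Step 5: p0@ESC p1@ESC p2@ESC -> at (2,0): 0 [-], cum=0
Total visits = 0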